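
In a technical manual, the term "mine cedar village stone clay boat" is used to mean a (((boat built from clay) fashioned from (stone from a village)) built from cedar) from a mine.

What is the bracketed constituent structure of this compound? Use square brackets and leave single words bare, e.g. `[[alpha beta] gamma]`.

[mine [cedar [[village stone] [clay boat]]]]

Whole compound: head "boat" (specifically "cedar village stone clay boat"), modifier "mine".
Inside "cedar village stone clay boat": head "boat" (specifically "village stone clay boat"), modifier "cedar".
Inside "village stone clay boat": head "boat" (specifically "clay boat"), modifier "village stone".
Inside "village stone": head "stone", modifier "village".
Inside "clay boat": head "boat", modifier "clay".
So the structure is [mine [cedar [[village stone] [clay boat]]]].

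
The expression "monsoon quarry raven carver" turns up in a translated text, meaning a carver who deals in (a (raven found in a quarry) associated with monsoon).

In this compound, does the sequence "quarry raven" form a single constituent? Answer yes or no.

yes

The paraphrase groups the words so that "quarry raven" is one unit: it corresponds to a single parenthesized sub-phrase.
The full structure is [[monsoon [quarry raven]] carver], in which [quarry raven] is a constituent.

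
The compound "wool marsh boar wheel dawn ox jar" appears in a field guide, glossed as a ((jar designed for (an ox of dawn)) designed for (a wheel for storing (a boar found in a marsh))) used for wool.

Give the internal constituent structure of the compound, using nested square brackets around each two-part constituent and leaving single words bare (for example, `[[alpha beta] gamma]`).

Overall it is a kind of jar (specifically "marsh boar wheel dawn ox jar"); the modifier is "wool".
"marsh boar wheel dawn ox jar" → head "jar" (specifically "dawn ox jar"), modifier "marsh boar wheel".
"marsh boar wheel" → head "wheel", modifier "marsh boar".
"marsh boar" → head "boar", modifier "marsh".
"dawn ox jar" → head "jar", modifier "dawn ox".
"dawn ox" → head "ox", modifier "dawn".
Putting it together: [wool [[[marsh boar] wheel] [[dawn ox] jar]]].

[wool [[[marsh boar] wheel] [[dawn ox] jar]]]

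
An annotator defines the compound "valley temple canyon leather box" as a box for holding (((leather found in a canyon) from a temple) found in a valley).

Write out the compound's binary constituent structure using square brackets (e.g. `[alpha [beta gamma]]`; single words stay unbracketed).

[[valley [temple [canyon leather]]] box]

At the top level: head "box"; modifier "valley temple canyon leather".
Within "valley temple canyon leather", the head is "leather" (specifically "temple canyon leather") and the modifier is "valley".
Within "temple canyon leather", the head is "leather" (specifically "canyon leather") and the modifier is "temple".
Within "canyon leather", the head is "leather" and the modifier is "canyon".
So the structure is [[valley [temple [canyon leather]]] box].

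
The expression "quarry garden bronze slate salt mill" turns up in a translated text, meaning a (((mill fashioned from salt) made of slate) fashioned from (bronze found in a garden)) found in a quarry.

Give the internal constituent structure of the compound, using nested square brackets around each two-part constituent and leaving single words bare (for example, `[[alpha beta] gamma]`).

Overall it is a kind of mill (specifically "garden bronze slate salt mill"); the modifier is "quarry".
"garden bronze slate salt mill" → head "mill" (specifically "slate salt mill"), modifier "garden bronze".
"garden bronze" → head "bronze", modifier "garden".
"slate salt mill" → head "mill" (specifically "salt mill"), modifier "slate".
"salt mill" → head "mill", modifier "salt".
Putting it together: [quarry [[garden bronze] [slate [salt mill]]]].

[quarry [[garden bronze] [slate [salt mill]]]]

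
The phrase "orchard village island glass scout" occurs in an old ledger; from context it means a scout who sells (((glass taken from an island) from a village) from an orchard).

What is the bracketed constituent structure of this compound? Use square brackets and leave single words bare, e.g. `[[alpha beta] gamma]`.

[[orchard [village [island glass]]] scout]

Whole compound: head "scout", modifier "orchard village island glass".
Inside "orchard village island glass": head "glass" (specifically "village island glass"), modifier "orchard".
Inside "village island glass": head "glass" (specifically "island glass"), modifier "village".
Inside "island glass": head "glass", modifier "island".
Assembled: [[orchard [village [island glass]]] scout].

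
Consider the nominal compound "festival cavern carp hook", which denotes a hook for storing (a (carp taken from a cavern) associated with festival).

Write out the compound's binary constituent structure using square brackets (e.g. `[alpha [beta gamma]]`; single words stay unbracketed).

[[festival [cavern carp]] hook]

The outermost head in the paraphrase is "hook", modified by "festival cavern carp".
Inside "festival cavern carp": head "carp" (specifically "cavern carp"), modifier "festival".
Inside "cavern carp": head "carp", modifier "cavern".
So the structure is [[festival [cavern carp]] hook].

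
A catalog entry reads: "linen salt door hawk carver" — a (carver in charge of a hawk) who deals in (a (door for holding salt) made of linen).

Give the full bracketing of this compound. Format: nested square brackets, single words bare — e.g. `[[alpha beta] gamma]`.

Overall it is a kind of carver (specifically "hawk carver"); the modifier is "linen salt door".
Within "linen salt door", the head is "door" (specifically "salt door") and the modifier is "linen".
Within "salt door", the head is "door" and the modifier is "salt".
Within "hawk carver", the head is "carver" and the modifier is "hawk".
Assembled: [[linen [salt door]] [hawk carver]].

[[linen [salt door]] [hawk carver]]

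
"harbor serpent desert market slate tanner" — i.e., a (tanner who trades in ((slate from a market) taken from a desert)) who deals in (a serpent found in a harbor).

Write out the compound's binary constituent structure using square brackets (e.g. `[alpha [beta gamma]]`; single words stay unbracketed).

[[harbor serpent] [[desert [market slate]] tanner]]

The outermost head in the paraphrase is "tanner" (specifically "desert market slate tanner"), modified by "harbor serpent".
"harbor serpent" → head "serpent", modifier "harbor".
"desert market slate tanner" → head "tanner", modifier "desert market slate".
"desert market slate" → head "slate" (specifically "market slate"), modifier "desert".
"market slate" → head "slate", modifier "market".
Putting it together: [[harbor serpent] [[desert [market slate]] tanner]].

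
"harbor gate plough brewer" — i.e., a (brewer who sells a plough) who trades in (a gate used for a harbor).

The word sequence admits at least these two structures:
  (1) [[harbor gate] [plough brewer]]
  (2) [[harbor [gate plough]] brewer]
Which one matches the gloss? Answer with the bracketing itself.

[[harbor gate] [plough brewer]]

The paraphrase's head is the "brewer" part ("plough brewer"); its modifier is "harbor gate".
That top-level split, carried through the inner groups, gives [[harbor gate] [plough brewer]].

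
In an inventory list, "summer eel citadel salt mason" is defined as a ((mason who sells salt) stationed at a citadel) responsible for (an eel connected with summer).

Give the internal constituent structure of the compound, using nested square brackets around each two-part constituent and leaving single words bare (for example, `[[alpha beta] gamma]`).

[[summer eel] [citadel [salt mason]]]

The outermost head in the paraphrase is "mason" (specifically "citadel salt mason"), modified by "summer eel".
Within "summer eel", the head is "eel" and the modifier is "summer".
Within "citadel salt mason", the head is "mason" (specifically "salt mason") and the modifier is "citadel".
Within "salt mason", the head is "mason" and the modifier is "salt".
Assembled: [[summer eel] [citadel [salt mason]]].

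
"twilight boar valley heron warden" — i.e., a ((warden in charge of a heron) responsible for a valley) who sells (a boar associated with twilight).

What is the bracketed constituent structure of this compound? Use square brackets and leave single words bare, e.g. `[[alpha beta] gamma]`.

Whole compound: head "warden" (specifically "valley heron warden"), modifier "twilight boar".
Inside "twilight boar": head "boar", modifier "twilight".
Inside "valley heron warden": head "warden" (specifically "heron warden"), modifier "valley".
Inside "heron warden": head "warden", modifier "heron".
Assembled: [[twilight boar] [valley [heron warden]]].

[[twilight boar] [valley [heron warden]]]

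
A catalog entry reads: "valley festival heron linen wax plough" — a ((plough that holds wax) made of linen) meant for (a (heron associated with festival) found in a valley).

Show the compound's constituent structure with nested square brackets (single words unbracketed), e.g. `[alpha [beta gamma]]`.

Overall it is a kind of plough (specifically "linen wax plough"); the modifier is "valley festival heron".
"valley festival heron" → head "heron" (specifically "festival heron"), modifier "valley".
"festival heron" → head "heron", modifier "festival".
"linen wax plough" → head "plough" (specifically "wax plough"), modifier "linen".
"wax plough" → head "plough", modifier "wax".
Assembled: [[valley [festival heron]] [linen [wax plough]]].

[[valley [festival heron]] [linen [wax plough]]]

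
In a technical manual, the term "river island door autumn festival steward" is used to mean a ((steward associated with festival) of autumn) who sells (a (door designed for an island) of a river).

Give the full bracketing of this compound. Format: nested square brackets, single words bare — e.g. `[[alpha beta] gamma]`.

[[river [island door]] [autumn [festival steward]]]

The outermost head in the paraphrase is "steward" (specifically "autumn festival steward"), modified by "river island door".
Inside "river island door": head "door" (specifically "island door"), modifier "river".
Inside "island door": head "door", modifier "island".
Inside "autumn festival steward": head "steward" (specifically "festival steward"), modifier "autumn".
Inside "festival steward": head "steward", modifier "festival".
So the structure is [[river [island door]] [autumn [festival steward]]].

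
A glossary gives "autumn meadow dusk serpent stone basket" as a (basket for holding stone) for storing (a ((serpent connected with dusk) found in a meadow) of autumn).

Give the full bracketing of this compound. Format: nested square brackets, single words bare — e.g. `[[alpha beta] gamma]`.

Overall it is a kind of basket (specifically "stone basket"); the modifier is "autumn meadow dusk serpent".
"autumn meadow dusk serpent" → head "serpent" (specifically "meadow dusk serpent"), modifier "autumn".
"meadow dusk serpent" → head "serpent" (specifically "dusk serpent"), modifier "meadow".
"dusk serpent" → head "serpent", modifier "dusk".
"stone basket" → head "basket", modifier "stone".
Assembled: [[autumn [meadow [dusk serpent]]] [stone basket]].

[[autumn [meadow [dusk serpent]]] [stone basket]]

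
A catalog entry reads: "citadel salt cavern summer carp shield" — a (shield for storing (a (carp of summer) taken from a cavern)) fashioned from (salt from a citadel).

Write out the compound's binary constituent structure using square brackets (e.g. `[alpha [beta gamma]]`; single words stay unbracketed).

[[citadel salt] [[cavern [summer carp]] shield]]

Whole compound: head "shield" (specifically "cavern summer carp shield"), modifier "citadel salt".
Inside "citadel salt": head "salt", modifier "citadel".
Inside "cavern summer carp shield": head "shield", modifier "cavern summer carp".
Inside "cavern summer carp": head "carp" (specifically "summer carp"), modifier "cavern".
Inside "summer carp": head "carp", modifier "summer".
Assembled: [[citadel salt] [[cavern [summer carp]] shield]].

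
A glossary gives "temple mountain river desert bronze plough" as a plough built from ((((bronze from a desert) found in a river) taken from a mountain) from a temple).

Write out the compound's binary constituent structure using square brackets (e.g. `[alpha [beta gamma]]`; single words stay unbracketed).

Overall it is a kind of plough; the modifier is "temple mountain river desert bronze".
Inside "temple mountain river desert bronze": head "bronze" (specifically "mountain river desert bronze"), modifier "temple".
Inside "mountain river desert bronze": head "bronze" (specifically "river desert bronze"), modifier "mountain".
Inside "river desert bronze": head "bronze" (specifically "desert bronze"), modifier "river".
Inside "desert bronze": head "bronze", modifier "desert".
Assembled: [[temple [mountain [river [desert bronze]]]] plough].

[[temple [mountain [river [desert bronze]]]] plough]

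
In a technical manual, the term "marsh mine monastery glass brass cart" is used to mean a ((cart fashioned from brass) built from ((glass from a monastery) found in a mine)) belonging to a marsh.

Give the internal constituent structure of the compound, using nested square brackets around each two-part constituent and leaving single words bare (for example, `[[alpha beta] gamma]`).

[marsh [[mine [monastery glass]] [brass cart]]]

At the top level: head "cart" (specifically "mine monastery glass brass cart"); modifier "marsh".
Within "mine monastery glass brass cart", the head is "cart" (specifically "brass cart") and the modifier is "mine monastery glass".
Within "mine monastery glass", the head is "glass" (specifically "monastery glass") and the modifier is "mine".
Within "monastery glass", the head is "glass" and the modifier is "monastery".
Within "brass cart", the head is "cart" and the modifier is "brass".
Putting it together: [marsh [[mine [monastery glass]] [brass cart]]].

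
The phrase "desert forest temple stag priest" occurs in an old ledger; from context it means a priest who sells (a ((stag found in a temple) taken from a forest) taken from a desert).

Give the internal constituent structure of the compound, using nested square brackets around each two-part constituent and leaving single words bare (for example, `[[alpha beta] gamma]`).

Overall it is a kind of priest; the modifier is "desert forest temple stag".
"desert forest temple stag" → head "stag" (specifically "forest temple stag"), modifier "desert".
"forest temple stag" → head "stag" (specifically "temple stag"), modifier "forest".
"temple stag" → head "stag", modifier "temple".
So the structure is [[desert [forest [temple stag]]] priest].

[[desert [forest [temple stag]]] priest]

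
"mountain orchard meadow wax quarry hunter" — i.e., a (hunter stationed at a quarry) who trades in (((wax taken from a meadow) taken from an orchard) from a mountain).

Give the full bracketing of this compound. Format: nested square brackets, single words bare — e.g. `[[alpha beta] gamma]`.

[[mountain [orchard [meadow wax]]] [quarry hunter]]

Overall it is a kind of hunter (specifically "quarry hunter"); the modifier is "mountain orchard meadow wax".
Within "mountain orchard meadow wax", the head is "wax" (specifically "orchard meadow wax") and the modifier is "mountain".
Within "orchard meadow wax", the head is "wax" (specifically "meadow wax") and the modifier is "orchard".
Within "meadow wax", the head is "wax" and the modifier is "meadow".
Within "quarry hunter", the head is "hunter" and the modifier is "quarry".
Putting it together: [[mountain [orchard [meadow wax]]] [quarry hunter]].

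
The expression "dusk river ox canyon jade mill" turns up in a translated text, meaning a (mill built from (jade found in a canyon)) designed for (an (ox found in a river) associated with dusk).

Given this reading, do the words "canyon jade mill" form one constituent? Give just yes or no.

yes

The paraphrase groups the words so that "canyon jade mill" is one unit: it corresponds to a single parenthesized sub-phrase.
The full structure is [[dusk [river ox]] [[canyon jade] mill]], in which [canyon jade mill] is a constituent.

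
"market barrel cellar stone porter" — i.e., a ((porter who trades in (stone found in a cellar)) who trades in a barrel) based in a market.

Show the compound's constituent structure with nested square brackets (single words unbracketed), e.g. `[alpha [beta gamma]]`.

[market [barrel [[cellar stone] porter]]]

The outermost head in the paraphrase is "porter" (specifically "barrel cellar stone porter"), modified by "market".
"barrel cellar stone porter" → head "porter" (specifically "cellar stone porter"), modifier "barrel".
"cellar stone porter" → head "porter", modifier "cellar stone".
"cellar stone" → head "stone", modifier "cellar".
So the structure is [market [barrel [[cellar stone] porter]]].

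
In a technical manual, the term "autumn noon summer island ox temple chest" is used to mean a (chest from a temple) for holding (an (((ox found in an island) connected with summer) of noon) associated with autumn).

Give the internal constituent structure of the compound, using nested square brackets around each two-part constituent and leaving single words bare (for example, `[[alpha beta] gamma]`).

The outermost head in the paraphrase is "chest" (specifically "temple chest"), modified by "autumn noon summer island ox".
"autumn noon summer island ox" → head "ox" (specifically "noon summer island ox"), modifier "autumn".
"noon summer island ox" → head "ox" (specifically "summer island ox"), modifier "noon".
"summer island ox" → head "ox" (specifically "island ox"), modifier "summer".
"island ox" → head "ox", modifier "island".
"temple chest" → head "chest", modifier "temple".
Assembled: [[autumn [noon [summer [island ox]]]] [temple chest]].

[[autumn [noon [summer [island ox]]]] [temple chest]]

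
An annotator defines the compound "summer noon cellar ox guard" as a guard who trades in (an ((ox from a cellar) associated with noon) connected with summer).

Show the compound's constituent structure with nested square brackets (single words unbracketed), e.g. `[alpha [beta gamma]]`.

[[summer [noon [cellar ox]]] guard]

The outermost head in the paraphrase is "guard", modified by "summer noon cellar ox".
Within "summer noon cellar ox", the head is "ox" (specifically "noon cellar ox") and the modifier is "summer".
Within "noon cellar ox", the head is "ox" (specifically "cellar ox") and the modifier is "noon".
Within "cellar ox", the head is "ox" and the modifier is "cellar".
Putting it together: [[summer [noon [cellar ox]]] guard].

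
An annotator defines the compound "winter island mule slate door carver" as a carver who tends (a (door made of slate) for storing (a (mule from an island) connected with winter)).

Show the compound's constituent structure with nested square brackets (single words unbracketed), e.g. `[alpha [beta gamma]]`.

[[[winter [island mule]] [slate door]] carver]

Overall it is a kind of carver; the modifier is "winter island mule slate door".
Inside "winter island mule slate door": head "door" (specifically "slate door"), modifier "winter island mule".
Inside "winter island mule": head "mule" (specifically "island mule"), modifier "winter".
Inside "island mule": head "mule", modifier "island".
Inside "slate door": head "door", modifier "slate".
Putting it together: [[[winter [island mule]] [slate door]] carver].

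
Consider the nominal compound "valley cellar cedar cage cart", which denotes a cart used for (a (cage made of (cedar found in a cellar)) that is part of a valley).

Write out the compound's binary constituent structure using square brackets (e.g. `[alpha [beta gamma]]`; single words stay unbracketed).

The outermost head in the paraphrase is "cart", modified by "valley cellar cedar cage".
Within "valley cellar cedar cage", the head is "cage" (specifically "cellar cedar cage") and the modifier is "valley".
Within "cellar cedar cage", the head is "cage" and the modifier is "cellar cedar".
Within "cellar cedar", the head is "cedar" and the modifier is "cellar".
So the structure is [[valley [[cellar cedar] cage]] cart].

[[valley [[cellar cedar] cage]] cart]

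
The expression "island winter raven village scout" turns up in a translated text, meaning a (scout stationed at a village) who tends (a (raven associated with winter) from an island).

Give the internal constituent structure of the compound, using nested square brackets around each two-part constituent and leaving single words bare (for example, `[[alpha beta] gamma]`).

Whole compound: head "scout" (specifically "village scout"), modifier "island winter raven".
Within "island winter raven", the head is "raven" (specifically "winter raven") and the modifier is "island".
Within "winter raven", the head is "raven" and the modifier is "winter".
Within "village scout", the head is "scout" and the modifier is "village".
Assembled: [[island [winter raven]] [village scout]].

[[island [winter raven]] [village scout]]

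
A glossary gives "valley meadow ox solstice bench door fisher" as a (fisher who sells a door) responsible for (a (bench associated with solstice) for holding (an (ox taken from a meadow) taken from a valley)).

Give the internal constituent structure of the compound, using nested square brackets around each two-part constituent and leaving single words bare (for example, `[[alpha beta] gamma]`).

The outermost head in the paraphrase is "fisher" (specifically "door fisher"), modified by "valley meadow ox solstice bench".
Within "valley meadow ox solstice bench", the head is "bench" (specifically "solstice bench") and the modifier is "valley meadow ox".
Within "valley meadow ox", the head is "ox" (specifically "meadow ox") and the modifier is "valley".
Within "meadow ox", the head is "ox" and the modifier is "meadow".
Within "solstice bench", the head is "bench" and the modifier is "solstice".
Within "door fisher", the head is "fisher" and the modifier is "door".
Putting it together: [[[valley [meadow ox]] [solstice bench]] [door fisher]].

[[[valley [meadow ox]] [solstice bench]] [door fisher]]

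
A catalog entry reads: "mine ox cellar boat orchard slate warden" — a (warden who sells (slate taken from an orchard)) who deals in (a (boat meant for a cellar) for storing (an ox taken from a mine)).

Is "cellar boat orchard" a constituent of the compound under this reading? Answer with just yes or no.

The top-level split is [mine ox cellar boat] [orchard slate warden]; the full structure is [[[mine ox] [cellar boat]] [[orchard slate] warden]].
"cellar boat orchard" straddles a constituent boundary, so it is not a single unit.

no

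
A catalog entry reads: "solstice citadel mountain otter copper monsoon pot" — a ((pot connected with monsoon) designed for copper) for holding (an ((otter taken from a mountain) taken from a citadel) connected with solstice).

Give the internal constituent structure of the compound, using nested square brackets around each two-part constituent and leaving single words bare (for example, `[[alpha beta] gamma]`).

[[solstice [citadel [mountain otter]]] [copper [monsoon pot]]]

At the top level: head "pot" (specifically "copper monsoon pot"); modifier "solstice citadel mountain otter".
"solstice citadel mountain otter" → head "otter" (specifically "citadel mountain otter"), modifier "solstice".
"citadel mountain otter" → head "otter" (specifically "mountain otter"), modifier "citadel".
"mountain otter" → head "otter", modifier "mountain".
"copper monsoon pot" → head "pot" (specifically "monsoon pot"), modifier "copper".
"monsoon pot" → head "pot", modifier "monsoon".
Assembled: [[solstice [citadel [mountain otter]]] [copper [monsoon pot]]].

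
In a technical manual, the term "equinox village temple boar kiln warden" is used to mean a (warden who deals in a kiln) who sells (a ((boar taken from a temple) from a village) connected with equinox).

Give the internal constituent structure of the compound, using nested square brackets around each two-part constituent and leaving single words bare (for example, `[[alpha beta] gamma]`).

[[equinox [village [temple boar]]] [kiln warden]]

Overall it is a kind of warden (specifically "kiln warden"); the modifier is "equinox village temple boar".
"equinox village temple boar" → head "boar" (specifically "village temple boar"), modifier "equinox".
"village temple boar" → head "boar" (specifically "temple boar"), modifier "village".
"temple boar" → head "boar", modifier "temple".
"kiln warden" → head "warden", modifier "kiln".
So the structure is [[equinox [village [temple boar]]] [kiln warden]].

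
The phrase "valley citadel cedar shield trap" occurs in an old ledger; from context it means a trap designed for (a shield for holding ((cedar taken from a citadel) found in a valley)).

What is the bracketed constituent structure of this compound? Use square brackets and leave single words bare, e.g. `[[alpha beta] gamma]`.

[[[valley [citadel cedar]] shield] trap]

The outermost head in the paraphrase is "trap", modified by "valley citadel cedar shield".
"valley citadel cedar shield" → head "shield", modifier "valley citadel cedar".
"valley citadel cedar" → head "cedar" (specifically "citadel cedar"), modifier "valley".
"citadel cedar" → head "cedar", modifier "citadel".
Putting it together: [[[valley [citadel cedar]] shield] trap].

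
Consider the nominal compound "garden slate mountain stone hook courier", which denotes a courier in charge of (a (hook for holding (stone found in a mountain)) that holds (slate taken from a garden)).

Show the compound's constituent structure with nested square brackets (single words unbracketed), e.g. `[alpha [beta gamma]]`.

[[[garden slate] [[mountain stone] hook]] courier]

Overall it is a kind of courier; the modifier is "garden slate mountain stone hook".
Inside "garden slate mountain stone hook": head "hook" (specifically "mountain stone hook"), modifier "garden slate".
Inside "garden slate": head "slate", modifier "garden".
Inside "mountain stone hook": head "hook", modifier "mountain stone".
Inside "mountain stone": head "stone", modifier "mountain".
So the structure is [[[garden slate] [[mountain stone] hook]] courier].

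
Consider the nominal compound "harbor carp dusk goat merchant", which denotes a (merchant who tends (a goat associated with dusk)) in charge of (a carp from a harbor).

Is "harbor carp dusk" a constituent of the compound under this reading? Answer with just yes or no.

The top-level split is [harbor carp] [dusk goat merchant]; the full structure is [[harbor carp] [[dusk goat] merchant]].
"harbor carp dusk" straddles a constituent boundary, so it is not a single unit.

no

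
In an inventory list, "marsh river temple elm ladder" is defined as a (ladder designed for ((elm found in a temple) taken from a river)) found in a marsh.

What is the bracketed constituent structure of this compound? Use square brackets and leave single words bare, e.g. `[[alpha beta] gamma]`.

[marsh [[river [temple elm]] ladder]]

At the top level: head "ladder" (specifically "river temple elm ladder"); modifier "marsh".
Within "river temple elm ladder", the head is "ladder" and the modifier is "river temple elm".
Within "river temple elm", the head is "elm" (specifically "temple elm") and the modifier is "river".
Within "temple elm", the head is "elm" and the modifier is "temple".
Putting it together: [marsh [[river [temple elm]] ladder]].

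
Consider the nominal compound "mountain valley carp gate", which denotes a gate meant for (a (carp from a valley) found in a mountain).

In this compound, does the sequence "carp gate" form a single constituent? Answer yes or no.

The top-level split is [mountain valley carp] [gate]; the full structure is [[mountain [valley carp]] gate].
"carp gate" straddles a constituent boundary, so it is not a single unit.

no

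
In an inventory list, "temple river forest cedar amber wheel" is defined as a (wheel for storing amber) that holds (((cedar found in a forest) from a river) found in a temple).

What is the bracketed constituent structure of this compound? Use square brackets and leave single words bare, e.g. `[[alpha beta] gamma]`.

Overall it is a kind of wheel (specifically "amber wheel"); the modifier is "temple river forest cedar".
Within "temple river forest cedar", the head is "cedar" (specifically "river forest cedar") and the modifier is "temple".
Within "river forest cedar", the head is "cedar" (specifically "forest cedar") and the modifier is "river".
Within "forest cedar", the head is "cedar" and the modifier is "forest".
Within "amber wheel", the head is "wheel" and the modifier is "amber".
So the structure is [[temple [river [forest cedar]]] [amber wheel]].

[[temple [river [forest cedar]]] [amber wheel]]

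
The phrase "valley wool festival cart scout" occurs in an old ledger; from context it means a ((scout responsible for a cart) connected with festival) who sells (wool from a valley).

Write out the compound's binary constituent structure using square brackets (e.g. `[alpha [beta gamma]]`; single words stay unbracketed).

[[valley wool] [festival [cart scout]]]

The outermost head in the paraphrase is "scout" (specifically "festival cart scout"), modified by "valley wool".
Inside "valley wool": head "wool", modifier "valley".
Inside "festival cart scout": head "scout" (specifically "cart scout"), modifier "festival".
Inside "cart scout": head "scout", modifier "cart".
So the structure is [[valley wool] [festival [cart scout]]].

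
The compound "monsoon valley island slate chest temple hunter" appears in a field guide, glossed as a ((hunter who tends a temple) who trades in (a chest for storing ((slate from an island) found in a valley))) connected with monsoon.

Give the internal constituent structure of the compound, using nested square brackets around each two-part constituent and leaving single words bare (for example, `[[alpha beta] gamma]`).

[monsoon [[[valley [island slate]] chest] [temple hunter]]]

Whole compound: head "hunter" (specifically "valley island slate chest temple hunter"), modifier "monsoon".
Within "valley island slate chest temple hunter", the head is "hunter" (specifically "temple hunter") and the modifier is "valley island slate chest".
Within "valley island slate chest", the head is "chest" and the modifier is "valley island slate".
Within "valley island slate", the head is "slate" (specifically "island slate") and the modifier is "valley".
Within "island slate", the head is "slate" and the modifier is "island".
Within "temple hunter", the head is "hunter" and the modifier is "temple".
Assembled: [monsoon [[[valley [island slate]] chest] [temple hunter]]].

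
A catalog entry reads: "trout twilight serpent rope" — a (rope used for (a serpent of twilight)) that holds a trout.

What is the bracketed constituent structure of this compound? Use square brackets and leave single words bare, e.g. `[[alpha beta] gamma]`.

[trout [[twilight serpent] rope]]

Overall it is a kind of rope (specifically "twilight serpent rope"); the modifier is "trout".
"twilight serpent rope" → head "rope", modifier "twilight serpent".
"twilight serpent" → head "serpent", modifier "twilight".
Putting it together: [trout [[twilight serpent] rope]].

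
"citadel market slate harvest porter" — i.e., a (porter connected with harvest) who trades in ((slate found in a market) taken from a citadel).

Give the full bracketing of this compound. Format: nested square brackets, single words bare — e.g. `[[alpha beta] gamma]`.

[[citadel [market slate]] [harvest porter]]

Overall it is a kind of porter (specifically "harvest porter"); the modifier is "citadel market slate".
Inside "citadel market slate": head "slate" (specifically "market slate"), modifier "citadel".
Inside "market slate": head "slate", modifier "market".
Inside "harvest porter": head "porter", modifier "harvest".
Assembled: [[citadel [market slate]] [harvest porter]].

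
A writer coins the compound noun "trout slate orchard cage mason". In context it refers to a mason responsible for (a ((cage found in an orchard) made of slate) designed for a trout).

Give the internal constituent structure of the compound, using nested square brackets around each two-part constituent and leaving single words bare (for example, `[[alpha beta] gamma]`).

[[trout [slate [orchard cage]]] mason]

Whole compound: head "mason", modifier "trout slate orchard cage".
Within "trout slate orchard cage", the head is "cage" (specifically "slate orchard cage") and the modifier is "trout".
Within "slate orchard cage", the head is "cage" (specifically "orchard cage") and the modifier is "slate".
Within "orchard cage", the head is "cage" and the modifier is "orchard".
So the structure is [[trout [slate [orchard cage]]] mason].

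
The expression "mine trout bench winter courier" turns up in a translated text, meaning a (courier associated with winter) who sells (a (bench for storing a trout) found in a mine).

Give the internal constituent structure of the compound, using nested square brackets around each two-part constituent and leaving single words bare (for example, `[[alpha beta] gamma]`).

The outermost head in the paraphrase is "courier" (specifically "winter courier"), modified by "mine trout bench".
"mine trout bench" → head "bench" (specifically "trout bench"), modifier "mine".
"trout bench" → head "bench", modifier "trout".
"winter courier" → head "courier", modifier "winter".
Putting it together: [[mine [trout bench]] [winter courier]].

[[mine [trout bench]] [winter courier]]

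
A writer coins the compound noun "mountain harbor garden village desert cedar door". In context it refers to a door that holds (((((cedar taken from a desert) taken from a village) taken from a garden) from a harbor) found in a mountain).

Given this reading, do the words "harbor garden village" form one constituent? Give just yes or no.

no

The top-level split is [mountain harbor garden village desert cedar] [door]; the full structure is [[mountain [harbor [garden [village [desert cedar]]]]] door].
"harbor garden village" straddles a constituent boundary, so it is not a single unit.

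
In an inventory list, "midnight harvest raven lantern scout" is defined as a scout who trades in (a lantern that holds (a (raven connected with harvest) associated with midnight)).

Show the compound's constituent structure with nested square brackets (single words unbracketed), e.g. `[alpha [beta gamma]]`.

At the top level: head "scout"; modifier "midnight harvest raven lantern".
Inside "midnight harvest raven lantern": head "lantern", modifier "midnight harvest raven".
Inside "midnight harvest raven": head "raven" (specifically "harvest raven"), modifier "midnight".
Inside "harvest raven": head "raven", modifier "harvest".
Assembled: [[[midnight [harvest raven]] lantern] scout].

[[[midnight [harvest raven]] lantern] scout]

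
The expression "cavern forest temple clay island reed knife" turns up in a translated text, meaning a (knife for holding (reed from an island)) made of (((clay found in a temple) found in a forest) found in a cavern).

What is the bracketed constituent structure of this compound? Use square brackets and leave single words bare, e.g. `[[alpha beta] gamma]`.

The outermost head in the paraphrase is "knife" (specifically "island reed knife"), modified by "cavern forest temple clay".
Inside "cavern forest temple clay": head "clay" (specifically "forest temple clay"), modifier "cavern".
Inside "forest temple clay": head "clay" (specifically "temple clay"), modifier "forest".
Inside "temple clay": head "clay", modifier "temple".
Inside "island reed knife": head "knife", modifier "island reed".
Inside "island reed": head "reed", modifier "island".
Assembled: [[cavern [forest [temple clay]]] [[island reed] knife]].

[[cavern [forest [temple clay]]] [[island reed] knife]]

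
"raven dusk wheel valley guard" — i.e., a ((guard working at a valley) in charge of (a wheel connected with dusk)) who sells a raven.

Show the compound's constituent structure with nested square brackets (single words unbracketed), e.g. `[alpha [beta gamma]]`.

[raven [[dusk wheel] [valley guard]]]

Overall it is a kind of guard (specifically "dusk wheel valley guard"); the modifier is "raven".
Inside "dusk wheel valley guard": head "guard" (specifically "valley guard"), modifier "dusk wheel".
Inside "dusk wheel": head "wheel", modifier "dusk".
Inside "valley guard": head "guard", modifier "valley".
So the structure is [raven [[dusk wheel] [valley guard]]].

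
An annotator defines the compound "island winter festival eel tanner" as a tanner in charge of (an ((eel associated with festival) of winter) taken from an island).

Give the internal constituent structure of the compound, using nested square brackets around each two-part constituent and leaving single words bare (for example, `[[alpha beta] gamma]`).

[[island [winter [festival eel]]] tanner]

Overall it is a kind of tanner; the modifier is "island winter festival eel".
Inside "island winter festival eel": head "eel" (specifically "winter festival eel"), modifier "island".
Inside "winter festival eel": head "eel" (specifically "festival eel"), modifier "winter".
Inside "festival eel": head "eel", modifier "festival".
Putting it together: [[island [winter [festival eel]]] tanner].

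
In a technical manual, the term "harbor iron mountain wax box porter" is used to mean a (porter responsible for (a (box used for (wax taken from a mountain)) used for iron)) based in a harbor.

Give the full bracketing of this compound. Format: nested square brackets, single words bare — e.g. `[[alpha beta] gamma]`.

[harbor [[iron [[mountain wax] box]] porter]]

The outermost head in the paraphrase is "porter" (specifically "iron mountain wax box porter"), modified by "harbor".
Within "iron mountain wax box porter", the head is "porter" and the modifier is "iron mountain wax box".
Within "iron mountain wax box", the head is "box" (specifically "mountain wax box") and the modifier is "iron".
Within "mountain wax box", the head is "box" and the modifier is "mountain wax".
Within "mountain wax", the head is "wax" and the modifier is "mountain".
Putting it together: [harbor [[iron [[mountain wax] box]] porter]].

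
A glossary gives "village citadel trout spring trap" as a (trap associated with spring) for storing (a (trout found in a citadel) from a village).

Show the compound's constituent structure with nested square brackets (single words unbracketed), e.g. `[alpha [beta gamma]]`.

[[village [citadel trout]] [spring trap]]

Overall it is a kind of trap (specifically "spring trap"); the modifier is "village citadel trout".
Within "village citadel trout", the head is "trout" (specifically "citadel trout") and the modifier is "village".
Within "citadel trout", the head is "trout" and the modifier is "citadel".
Within "spring trap", the head is "trap" and the modifier is "spring".
Assembled: [[village [citadel trout]] [spring trap]].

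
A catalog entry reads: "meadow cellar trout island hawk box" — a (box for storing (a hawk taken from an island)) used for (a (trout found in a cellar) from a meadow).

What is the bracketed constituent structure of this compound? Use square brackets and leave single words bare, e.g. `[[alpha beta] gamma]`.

[[meadow [cellar trout]] [[island hawk] box]]

At the top level: head "box" (specifically "island hawk box"); modifier "meadow cellar trout".
Inside "meadow cellar trout": head "trout" (specifically "cellar trout"), modifier "meadow".
Inside "cellar trout": head "trout", modifier "cellar".
Inside "island hawk box": head "box", modifier "island hawk".
Inside "island hawk": head "hawk", modifier "island".
So the structure is [[meadow [cellar trout]] [[island hawk] box]].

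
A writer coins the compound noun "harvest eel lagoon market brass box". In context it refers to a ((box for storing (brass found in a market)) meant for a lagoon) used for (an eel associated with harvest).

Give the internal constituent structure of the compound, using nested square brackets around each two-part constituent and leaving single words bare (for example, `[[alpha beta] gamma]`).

Whole compound: head "box" (specifically "lagoon market brass box"), modifier "harvest eel".
Within "harvest eel", the head is "eel" and the modifier is "harvest".
Within "lagoon market brass box", the head is "box" (specifically "market brass box") and the modifier is "lagoon".
Within "market brass box", the head is "box" and the modifier is "market brass".
Within "market brass", the head is "brass" and the modifier is "market".
Assembled: [[harvest eel] [lagoon [[market brass] box]]].

[[harvest eel] [lagoon [[market brass] box]]]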